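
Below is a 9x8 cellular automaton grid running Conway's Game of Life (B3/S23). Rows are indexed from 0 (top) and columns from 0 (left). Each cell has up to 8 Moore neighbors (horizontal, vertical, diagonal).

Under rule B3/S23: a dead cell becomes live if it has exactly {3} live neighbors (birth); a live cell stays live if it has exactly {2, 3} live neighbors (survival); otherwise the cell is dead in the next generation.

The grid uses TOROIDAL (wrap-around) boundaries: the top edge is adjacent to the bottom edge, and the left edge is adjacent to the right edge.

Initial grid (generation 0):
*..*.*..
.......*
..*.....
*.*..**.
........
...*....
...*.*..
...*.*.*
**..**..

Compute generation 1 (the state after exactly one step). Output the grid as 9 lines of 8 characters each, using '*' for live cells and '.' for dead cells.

Answer: **...***
........
.*....**
.*......
........
....*...
..**..*.
*.**.*..
****.*.*

Derivation:
Simulating step by step:
Generation 0 (given above): 19 live cells
Generation 1: 23 live cells
(generation 1 grid is the final answer)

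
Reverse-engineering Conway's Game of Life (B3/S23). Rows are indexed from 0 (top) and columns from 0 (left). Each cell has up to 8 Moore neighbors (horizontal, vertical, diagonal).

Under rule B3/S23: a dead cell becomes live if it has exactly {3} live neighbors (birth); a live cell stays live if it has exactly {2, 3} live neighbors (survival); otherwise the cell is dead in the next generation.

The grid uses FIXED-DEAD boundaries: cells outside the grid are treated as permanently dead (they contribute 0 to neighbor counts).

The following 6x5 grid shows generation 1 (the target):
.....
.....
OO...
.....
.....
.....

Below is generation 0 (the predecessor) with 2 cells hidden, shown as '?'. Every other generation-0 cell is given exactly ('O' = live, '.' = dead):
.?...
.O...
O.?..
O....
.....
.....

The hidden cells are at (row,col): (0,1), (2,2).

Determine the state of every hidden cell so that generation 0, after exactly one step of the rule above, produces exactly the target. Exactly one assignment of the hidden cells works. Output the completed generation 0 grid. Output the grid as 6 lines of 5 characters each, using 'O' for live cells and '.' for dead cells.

Hidden generation-0 cells (in order): (0,1), (2,2).
A hidden cell only influences target cells in its own 3x3 neighborhood. Try each of the 2^2 = 4 assignments, step the completed generation 0 forward once under B3/S23, and compare with the target:
  (0,1)=. (2,2)=. -> step reproduces the target at every cell -> ACCEPT
  (0,1)=. (2,2)=O -> step gives (1,1)='O' but target has '.' -> reject
  (0,1)=O (2,2)=. -> step gives (1,0)='O' but target has '.' -> reject
  (0,1)=O (2,2)=O -> step gives (1,0)='O' but target has '.' -> reject
Unique solution: (0,1)=dead, (2,2)=dead.
Check: live-neighbor counts of every cell in the completed generation 0:
11100
21100
23100
12000
11000
00000
Applying B3/S23 to generation 0 with these counts gives:
.....
.....
OO...
.....
.....
.....
which matches the target exactly.

Answer: .....
.O...
O....
O....
.....
.....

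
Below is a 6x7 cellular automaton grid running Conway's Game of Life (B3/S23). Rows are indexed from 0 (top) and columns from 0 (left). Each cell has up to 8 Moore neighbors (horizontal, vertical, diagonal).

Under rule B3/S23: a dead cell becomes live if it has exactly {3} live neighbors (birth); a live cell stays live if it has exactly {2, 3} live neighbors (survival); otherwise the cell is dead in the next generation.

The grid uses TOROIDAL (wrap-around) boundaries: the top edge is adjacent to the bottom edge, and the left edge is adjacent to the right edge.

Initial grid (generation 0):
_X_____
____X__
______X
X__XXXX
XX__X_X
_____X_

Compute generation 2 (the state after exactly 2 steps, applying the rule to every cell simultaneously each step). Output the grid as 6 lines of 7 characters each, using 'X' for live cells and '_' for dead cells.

Answer: _______
_______
X_XXX__
_X_XX__
_X_X_X_
X_X____

Derivation:
Simulating step by step:
Generation 0 (given above): 13 live cells
Generation 1: 11 live cells
_______
_______
X__X__X
_X_XX__
_X_X___
_X___XX
Generation 2: 12 live cells
(generation 2 grid is the final answer)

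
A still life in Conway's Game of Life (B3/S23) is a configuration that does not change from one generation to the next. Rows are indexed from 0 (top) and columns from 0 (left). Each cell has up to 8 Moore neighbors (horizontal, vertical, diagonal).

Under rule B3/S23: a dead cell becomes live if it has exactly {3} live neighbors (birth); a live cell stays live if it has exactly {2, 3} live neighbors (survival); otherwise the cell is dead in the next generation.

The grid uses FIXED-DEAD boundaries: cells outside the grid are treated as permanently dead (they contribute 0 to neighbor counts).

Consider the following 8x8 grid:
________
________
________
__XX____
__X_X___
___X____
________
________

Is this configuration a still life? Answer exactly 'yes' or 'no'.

Compute generation 1 and compare to generation 0 (given above):
Generation 1:
________
________
________
__XX____
__X_X___
___X____
________
________
The grids are IDENTICAL -> still life.

Answer: yes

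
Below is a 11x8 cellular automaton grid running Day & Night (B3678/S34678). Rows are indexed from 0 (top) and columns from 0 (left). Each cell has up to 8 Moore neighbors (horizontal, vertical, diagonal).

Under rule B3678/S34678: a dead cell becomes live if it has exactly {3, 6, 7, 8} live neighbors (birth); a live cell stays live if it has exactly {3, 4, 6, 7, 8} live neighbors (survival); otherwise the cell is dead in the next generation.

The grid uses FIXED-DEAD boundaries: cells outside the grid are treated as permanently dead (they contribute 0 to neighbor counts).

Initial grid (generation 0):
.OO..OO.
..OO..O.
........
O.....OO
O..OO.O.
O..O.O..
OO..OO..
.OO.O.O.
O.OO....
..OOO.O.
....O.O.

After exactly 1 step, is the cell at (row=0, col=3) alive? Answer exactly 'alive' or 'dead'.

Simulating step by step:
Generation 0 (given above): 34 live cells
Generation 1: 29 live cells
..OO....
.OO..O..
......OO
.....O..
.O..O.OO
O.OOOOO.
OO..OOO.
..O.O...
...O....
.OO.O...
........

Cell (0,3) at generation 1: 1 -> alive

Answer: alive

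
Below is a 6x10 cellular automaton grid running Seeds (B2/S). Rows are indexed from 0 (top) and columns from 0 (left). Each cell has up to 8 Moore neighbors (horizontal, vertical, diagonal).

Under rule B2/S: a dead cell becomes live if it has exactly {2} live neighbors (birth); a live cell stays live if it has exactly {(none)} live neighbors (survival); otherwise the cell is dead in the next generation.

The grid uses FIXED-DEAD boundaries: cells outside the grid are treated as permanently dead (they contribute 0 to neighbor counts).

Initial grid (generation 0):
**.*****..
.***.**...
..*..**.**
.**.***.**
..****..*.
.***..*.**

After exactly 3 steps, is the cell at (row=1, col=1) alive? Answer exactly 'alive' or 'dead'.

Answer: dead

Derivation:
Simulating step by step:
Generation 0 (given above): 35 live cells
Generation 1: 3 live cells
..........
.........*
*.........
..........
*.........
..........
Generation 2: 2 live cells
..........
..........
..........
**........
..........
..........
Generation 3: 4 live cells
..........
..........
**........
..........
**........
..........

Cell (1,1) at generation 3: 0 -> dead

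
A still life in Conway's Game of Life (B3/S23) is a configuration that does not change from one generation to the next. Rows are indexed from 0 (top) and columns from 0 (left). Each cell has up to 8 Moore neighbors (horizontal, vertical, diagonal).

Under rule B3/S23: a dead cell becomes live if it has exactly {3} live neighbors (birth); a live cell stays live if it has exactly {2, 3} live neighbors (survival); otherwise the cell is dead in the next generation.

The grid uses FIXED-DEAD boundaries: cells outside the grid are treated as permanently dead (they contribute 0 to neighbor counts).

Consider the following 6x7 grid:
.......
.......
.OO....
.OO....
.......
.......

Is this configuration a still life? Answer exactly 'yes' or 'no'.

Answer: yes

Derivation:
Compute generation 1 and compare to generation 0 (given above):
Generation 1:
.......
.......
.OO....
.OO....
.......
.......
The grids are IDENTICAL -> still life.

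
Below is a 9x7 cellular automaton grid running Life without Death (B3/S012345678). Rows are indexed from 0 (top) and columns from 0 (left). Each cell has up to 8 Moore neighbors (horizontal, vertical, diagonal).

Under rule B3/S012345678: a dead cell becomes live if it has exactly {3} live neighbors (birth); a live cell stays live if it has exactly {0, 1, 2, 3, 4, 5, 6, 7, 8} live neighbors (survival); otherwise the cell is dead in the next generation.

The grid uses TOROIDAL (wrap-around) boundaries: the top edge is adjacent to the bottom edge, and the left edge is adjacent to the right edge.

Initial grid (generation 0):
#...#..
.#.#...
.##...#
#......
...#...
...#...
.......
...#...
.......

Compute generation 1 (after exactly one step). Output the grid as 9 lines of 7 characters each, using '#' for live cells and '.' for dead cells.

Simulating step by step:
Generation 0 (given above): 11 live cells
Generation 1: 13 live cells
(generation 1 grid is the final answer)

Answer: #...#..
.#.#...
.##...#
###....
...#...
...#...
.......
...#...
.......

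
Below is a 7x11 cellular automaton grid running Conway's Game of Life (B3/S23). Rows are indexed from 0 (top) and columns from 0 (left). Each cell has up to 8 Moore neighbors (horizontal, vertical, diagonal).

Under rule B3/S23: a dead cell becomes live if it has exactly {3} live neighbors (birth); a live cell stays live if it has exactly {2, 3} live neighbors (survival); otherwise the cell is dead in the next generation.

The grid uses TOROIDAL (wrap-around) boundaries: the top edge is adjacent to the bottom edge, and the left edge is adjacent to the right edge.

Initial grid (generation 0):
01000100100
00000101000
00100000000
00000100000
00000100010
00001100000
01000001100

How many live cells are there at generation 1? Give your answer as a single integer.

Answer: 14

Derivation:
Simulating step by step:
Generation 0 (given above): 14 live cells
Generation 1: 14 live cells
00000000100
00000010000
00000010000
00000000000
00000110000
00001110100
00001111100
Population at generation 1: 14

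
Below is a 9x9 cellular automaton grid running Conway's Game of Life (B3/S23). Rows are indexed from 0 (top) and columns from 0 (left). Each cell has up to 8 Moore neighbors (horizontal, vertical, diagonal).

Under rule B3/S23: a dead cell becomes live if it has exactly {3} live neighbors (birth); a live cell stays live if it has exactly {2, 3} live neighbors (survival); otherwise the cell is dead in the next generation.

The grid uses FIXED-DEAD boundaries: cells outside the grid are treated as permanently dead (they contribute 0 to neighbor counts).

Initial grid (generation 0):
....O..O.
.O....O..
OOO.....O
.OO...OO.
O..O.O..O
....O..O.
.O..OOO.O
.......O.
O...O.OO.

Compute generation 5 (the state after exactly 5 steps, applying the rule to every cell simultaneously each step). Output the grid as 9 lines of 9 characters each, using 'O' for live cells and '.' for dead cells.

Answer: OO.......
O.OO.....
O..O.....
.OOO..O..
....O...O
....OO..O
...O.O..O
.........
.........

Derivation:
Simulating step by step:
Generation 0 (given above): 28 live cells
Generation 1: 27 live cells
.........
OOO....O.
O.....O..
...O..OOO
.OOOOO..O
...O...OO
....OOO.O
....O...O
......OO.
Generation 2: 21 live cells
.O.......
OO.......
O.O...O.O
.O.O..O.O
.....O...
........O
...OOOO.O
....O...O
.......O.
Generation 3: 21 live cells
OO.......
O.O......
O.O......
.OO..OO..
.......O.
......OO.
...OOO..O
...OO.O.O
.........
Generation 4: 21 live cells
OO.......
O.O......
O.OO.....
.OO...O..
.....O.O.
....OOOOO
...O....O
...O...O.
.........
Generation 5: 19 live cells
(generation 5 grid is the final answer)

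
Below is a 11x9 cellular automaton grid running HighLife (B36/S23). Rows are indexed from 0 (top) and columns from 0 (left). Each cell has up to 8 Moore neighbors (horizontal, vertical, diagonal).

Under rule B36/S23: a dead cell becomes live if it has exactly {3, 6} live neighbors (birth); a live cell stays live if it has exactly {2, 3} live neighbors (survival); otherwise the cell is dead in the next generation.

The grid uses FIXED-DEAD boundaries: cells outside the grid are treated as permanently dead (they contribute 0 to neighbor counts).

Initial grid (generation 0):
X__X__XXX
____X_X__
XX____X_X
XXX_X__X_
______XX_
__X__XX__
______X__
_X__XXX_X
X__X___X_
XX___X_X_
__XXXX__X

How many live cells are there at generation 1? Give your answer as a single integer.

Simulating step by step:
Generation 0 (given above): 39 live cells
Generation 1: 40 live cells
_____XXX_
XX____XXX
X_XX__X__
X_X__X__X
__XX___X_
_____X___
____XX___
____XXX__
X_X____XX
XX___X_XX
_XXXXXX__
Population at generation 1: 40

Answer: 40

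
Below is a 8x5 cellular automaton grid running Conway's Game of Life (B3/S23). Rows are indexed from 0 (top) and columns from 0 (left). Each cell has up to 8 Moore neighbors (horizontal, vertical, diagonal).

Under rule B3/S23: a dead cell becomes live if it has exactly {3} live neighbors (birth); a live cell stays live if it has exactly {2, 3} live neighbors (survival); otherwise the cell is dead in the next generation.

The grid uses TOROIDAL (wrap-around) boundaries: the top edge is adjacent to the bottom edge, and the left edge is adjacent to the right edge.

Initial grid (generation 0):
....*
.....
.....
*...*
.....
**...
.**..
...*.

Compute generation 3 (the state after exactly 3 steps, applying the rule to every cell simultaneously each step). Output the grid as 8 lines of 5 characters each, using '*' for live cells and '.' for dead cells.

Answer: .....
.....
.....
.....
..**.
.****
*.*..
...**

Derivation:
Simulating step by step:
Generation 0 (given above): 8 live cells
Generation 1: 10 live cells
.....
.....
.....
.....
.*..*
***..
***..
..**.
Generation 2: 8 live cells
.....
.....
.....
.....
.**..
...**
*...*
..**.
Generation 3: 10 live cells
(generation 3 grid is the final answer)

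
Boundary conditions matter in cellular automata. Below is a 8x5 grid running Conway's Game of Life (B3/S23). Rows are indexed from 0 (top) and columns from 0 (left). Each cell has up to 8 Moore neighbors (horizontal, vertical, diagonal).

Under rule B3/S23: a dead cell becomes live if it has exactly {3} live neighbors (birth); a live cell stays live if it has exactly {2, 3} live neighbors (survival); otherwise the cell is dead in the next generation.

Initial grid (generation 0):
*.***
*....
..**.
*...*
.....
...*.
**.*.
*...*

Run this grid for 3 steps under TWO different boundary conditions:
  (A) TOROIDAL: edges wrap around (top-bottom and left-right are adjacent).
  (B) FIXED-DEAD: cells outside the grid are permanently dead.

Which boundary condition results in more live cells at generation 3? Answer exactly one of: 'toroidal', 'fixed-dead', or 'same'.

Answer: toroidal

Derivation:
Under TOROIDAL boundary, generation 3:
...**
*..**
*....
.....
***.*
..*..
.....
.*...
Population = 12

Under FIXED-DEAD boundary, generation 3:
.....
..*.*
..*.*
..*..
.....
.....
.***.
.....
Population = 8

Comparison: toroidal=12, fixed-dead=8 -> toroidal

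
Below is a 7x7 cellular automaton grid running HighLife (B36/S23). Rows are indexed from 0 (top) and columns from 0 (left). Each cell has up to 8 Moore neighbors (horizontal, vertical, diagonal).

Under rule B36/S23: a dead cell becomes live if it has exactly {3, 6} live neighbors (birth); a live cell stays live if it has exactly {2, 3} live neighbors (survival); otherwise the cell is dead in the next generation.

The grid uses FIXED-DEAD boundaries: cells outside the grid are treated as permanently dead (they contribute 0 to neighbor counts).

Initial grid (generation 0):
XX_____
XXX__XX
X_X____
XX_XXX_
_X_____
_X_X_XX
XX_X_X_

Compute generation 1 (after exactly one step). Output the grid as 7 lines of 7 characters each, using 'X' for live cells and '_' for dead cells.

Simulating step by step:
Generation 0 (given above): 23 live cells
Generation 1: 17 live cells
(generation 1 grid is the final answer)

Answer: X_X____
__X____
______X
X__XX__
_X_X__X
_X___XX
XX___XX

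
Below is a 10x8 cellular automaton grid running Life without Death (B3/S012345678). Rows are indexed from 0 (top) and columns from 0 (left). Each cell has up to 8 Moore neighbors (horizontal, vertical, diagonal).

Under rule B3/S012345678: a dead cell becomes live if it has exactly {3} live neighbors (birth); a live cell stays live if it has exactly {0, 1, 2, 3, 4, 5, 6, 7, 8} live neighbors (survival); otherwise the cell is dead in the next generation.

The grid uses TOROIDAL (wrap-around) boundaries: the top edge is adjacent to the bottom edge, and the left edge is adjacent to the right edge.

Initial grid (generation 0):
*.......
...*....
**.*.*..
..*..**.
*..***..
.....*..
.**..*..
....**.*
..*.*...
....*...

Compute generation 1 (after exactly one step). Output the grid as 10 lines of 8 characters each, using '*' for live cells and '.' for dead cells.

Simulating step by step:
Generation 0 (given above): 23 live cells
Generation 1: 38 live cells
(generation 1 grid is the final answer)

Answer: *.......
*****...
**.*.**.
*.*..***
*..***..
.***.**.
.**..*..
.**.****
..*.*...
...**...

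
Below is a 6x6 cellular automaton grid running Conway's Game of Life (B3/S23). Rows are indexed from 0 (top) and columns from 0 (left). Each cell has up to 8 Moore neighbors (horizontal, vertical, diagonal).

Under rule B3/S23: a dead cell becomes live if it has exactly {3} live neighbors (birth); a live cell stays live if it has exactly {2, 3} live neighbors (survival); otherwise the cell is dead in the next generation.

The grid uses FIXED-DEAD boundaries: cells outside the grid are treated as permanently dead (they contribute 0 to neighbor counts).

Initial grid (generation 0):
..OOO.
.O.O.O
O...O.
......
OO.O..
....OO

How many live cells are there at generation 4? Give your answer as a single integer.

Simulating step by step:
Generation 0 (given above): 13 live cells
Generation 1: 10 live cells
..OOO.
.O...O
....O.
OO....
....O.
....O.
Generation 2: 7 live cells
..OOO.
..O..O
OO....
......
......
......
Generation 3: 6 live cells
..OOO.
..O.O.
.O....
......
......
......
Generation 4: 5 live cells
..O.O.
.OO.O.
......
......
......
......
Population at generation 4: 5

Answer: 5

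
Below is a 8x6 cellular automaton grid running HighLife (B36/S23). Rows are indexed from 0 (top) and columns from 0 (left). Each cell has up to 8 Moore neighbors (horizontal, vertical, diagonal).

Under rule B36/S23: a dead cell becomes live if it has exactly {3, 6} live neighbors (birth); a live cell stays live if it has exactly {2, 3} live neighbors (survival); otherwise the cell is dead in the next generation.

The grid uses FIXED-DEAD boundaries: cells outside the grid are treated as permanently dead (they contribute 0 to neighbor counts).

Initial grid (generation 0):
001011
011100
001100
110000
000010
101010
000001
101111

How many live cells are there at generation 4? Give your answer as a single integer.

Answer: 19

Derivation:
Simulating step by step:
Generation 0 (given above): 20 live cells
Generation 1: 19 live cells
011010
010000
100100
011100
100100
000111
001001
000111
Generation 2: 19 live cells
011000
110100
100100
110110
010000
001101
001000
000111
Generation 3: 19 live cells
111000
100100
000100
110110
110000
011100
001001
000110
Generation 4: 19 live cells
111000
100100
110100
110110
001010
100100
010000
000110
Population at generation 4: 19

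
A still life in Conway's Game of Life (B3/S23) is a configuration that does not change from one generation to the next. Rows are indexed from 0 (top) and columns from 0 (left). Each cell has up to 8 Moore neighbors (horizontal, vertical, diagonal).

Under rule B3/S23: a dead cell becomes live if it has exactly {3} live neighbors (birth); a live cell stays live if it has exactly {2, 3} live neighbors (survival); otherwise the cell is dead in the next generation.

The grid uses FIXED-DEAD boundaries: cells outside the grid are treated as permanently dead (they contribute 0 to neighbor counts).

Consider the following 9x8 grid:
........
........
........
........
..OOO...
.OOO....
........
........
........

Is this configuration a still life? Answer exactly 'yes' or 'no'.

Answer: no

Derivation:
Compute generation 1 and compare to generation 0 (given above):
Generation 1:
........
........
........
...O....
.O..O...
.O..O...
..O.....
........
........
Cell (3,3) differs: gen0=0 vs gen1=1 -> NOT a still life.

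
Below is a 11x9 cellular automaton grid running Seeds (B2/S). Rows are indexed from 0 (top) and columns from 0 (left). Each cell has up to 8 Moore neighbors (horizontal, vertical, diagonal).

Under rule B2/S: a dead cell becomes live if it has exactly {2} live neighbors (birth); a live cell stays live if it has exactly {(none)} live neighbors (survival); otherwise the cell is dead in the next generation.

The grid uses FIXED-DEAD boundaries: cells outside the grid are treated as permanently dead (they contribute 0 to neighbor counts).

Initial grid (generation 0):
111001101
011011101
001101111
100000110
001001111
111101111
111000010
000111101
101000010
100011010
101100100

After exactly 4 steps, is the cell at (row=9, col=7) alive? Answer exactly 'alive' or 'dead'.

Answer: alive

Derivation:
Simulating step by step:
Generation 0 (given above): 54 live cells
Generation 1: 3 live cells
000000000
000000000
100000000
000000000
000000000
000000000
000000000
000000000
000000000
000000001
000000010
Generation 2: 2 live cells
000000000
000000000
000000000
000000000
000000000
000000000
000000000
000000000
000000000
000000010
000000001
Generation 3: 2 live cells
000000000
000000000
000000000
000000000
000000000
000000000
000000000
000000000
000000000
000000001
000000010
Generation 4: 2 live cells
000000000
000000000
000000000
000000000
000000000
000000000
000000000
000000000
000000000
000000010
000000001

Cell (9,7) at generation 4: 1 -> alive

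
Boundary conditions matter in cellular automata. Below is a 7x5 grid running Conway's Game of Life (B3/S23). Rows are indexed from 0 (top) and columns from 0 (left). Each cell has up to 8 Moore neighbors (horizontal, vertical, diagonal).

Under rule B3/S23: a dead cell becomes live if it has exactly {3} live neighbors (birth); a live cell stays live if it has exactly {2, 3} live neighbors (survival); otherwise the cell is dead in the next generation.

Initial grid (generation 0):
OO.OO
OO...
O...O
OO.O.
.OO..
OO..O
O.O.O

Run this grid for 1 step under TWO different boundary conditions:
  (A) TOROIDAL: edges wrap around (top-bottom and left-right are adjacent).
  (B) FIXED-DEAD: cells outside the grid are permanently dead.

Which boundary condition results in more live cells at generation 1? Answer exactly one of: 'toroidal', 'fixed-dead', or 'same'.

Answer: fixed-dead

Derivation:
Under TOROIDAL boundary, generation 1:
...O.
..OO.
..O..
...O.
...O.
....O
..O..
Population = 8

Under FIXED-DEAD boundary, generation 1:
OOO..
..OOO
..O..
O..O.
...O.
O....
O..O.
Population = 13

Comparison: toroidal=8, fixed-dead=13 -> fixed-dead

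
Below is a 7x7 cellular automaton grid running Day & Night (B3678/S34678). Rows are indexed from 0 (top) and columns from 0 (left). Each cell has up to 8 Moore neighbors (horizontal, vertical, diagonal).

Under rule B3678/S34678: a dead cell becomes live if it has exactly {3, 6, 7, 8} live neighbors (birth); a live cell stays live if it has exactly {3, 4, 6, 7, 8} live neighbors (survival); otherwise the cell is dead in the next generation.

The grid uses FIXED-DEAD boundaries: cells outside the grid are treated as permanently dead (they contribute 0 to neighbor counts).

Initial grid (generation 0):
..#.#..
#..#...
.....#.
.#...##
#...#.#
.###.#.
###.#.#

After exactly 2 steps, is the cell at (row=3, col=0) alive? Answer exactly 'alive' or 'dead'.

Simulating step by step:
Generation 0 (given above): 20 live cells
Generation 1: 17 live cells
...#...
....#..
....#.#
....###
...##.#
..##.##
.##..#.
Generation 2: 21 live cells
.......
...#.#.
...###.
....###
..##.##
.###.##
..###.#

Cell (3,0) at generation 2: 0 -> dead

Answer: dead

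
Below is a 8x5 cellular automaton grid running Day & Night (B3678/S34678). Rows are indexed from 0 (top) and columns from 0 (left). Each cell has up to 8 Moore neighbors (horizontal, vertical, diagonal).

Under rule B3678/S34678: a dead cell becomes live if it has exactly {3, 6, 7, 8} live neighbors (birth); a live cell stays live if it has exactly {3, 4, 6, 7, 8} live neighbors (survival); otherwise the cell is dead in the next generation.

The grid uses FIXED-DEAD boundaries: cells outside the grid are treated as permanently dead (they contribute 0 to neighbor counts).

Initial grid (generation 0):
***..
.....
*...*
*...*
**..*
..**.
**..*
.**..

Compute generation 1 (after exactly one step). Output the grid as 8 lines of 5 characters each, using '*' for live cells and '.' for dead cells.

Simulating step by step:
Generation 0 (given above): 17 live cells
Generation 1: 11 live cells
(generation 1 grid is the final answer)

Answer: .....
*....
.....
*..*.
.**..
..***
.*...
**...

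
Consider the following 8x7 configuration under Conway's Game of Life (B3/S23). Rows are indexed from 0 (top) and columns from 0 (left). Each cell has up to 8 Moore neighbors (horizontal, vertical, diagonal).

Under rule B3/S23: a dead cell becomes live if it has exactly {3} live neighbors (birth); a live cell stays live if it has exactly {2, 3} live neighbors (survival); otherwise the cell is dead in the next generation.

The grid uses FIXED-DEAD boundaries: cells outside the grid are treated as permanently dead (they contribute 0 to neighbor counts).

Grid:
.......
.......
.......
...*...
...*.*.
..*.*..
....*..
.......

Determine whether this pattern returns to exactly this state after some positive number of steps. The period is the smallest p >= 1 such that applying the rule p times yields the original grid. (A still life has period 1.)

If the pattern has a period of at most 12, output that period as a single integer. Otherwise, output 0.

Simulating and comparing each generation to the original:
Gen 0 (original, given above): 6 live cells
Gen 1: 6 live cells, differs from original
Gen 2: 6 live cells, MATCHES original -> period = 2

Answer: 2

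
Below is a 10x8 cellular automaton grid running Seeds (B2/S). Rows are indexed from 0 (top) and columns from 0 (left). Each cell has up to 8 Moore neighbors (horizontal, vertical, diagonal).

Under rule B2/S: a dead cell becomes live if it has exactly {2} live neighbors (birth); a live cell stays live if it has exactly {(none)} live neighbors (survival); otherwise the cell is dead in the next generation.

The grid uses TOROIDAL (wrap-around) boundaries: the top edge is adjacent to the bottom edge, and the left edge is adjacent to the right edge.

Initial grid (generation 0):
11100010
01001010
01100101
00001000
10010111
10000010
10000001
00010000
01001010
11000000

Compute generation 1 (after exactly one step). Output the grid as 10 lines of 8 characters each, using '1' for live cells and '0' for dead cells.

Answer: 00010000
00000000
00000000
00000000
01000000
00001000
01000010
01101110
00010101
00010010

Derivation:
Simulating step by step:
Generation 0 (given above): 27 live cells
Generation 1: 15 live cells
(generation 1 grid is the final answer)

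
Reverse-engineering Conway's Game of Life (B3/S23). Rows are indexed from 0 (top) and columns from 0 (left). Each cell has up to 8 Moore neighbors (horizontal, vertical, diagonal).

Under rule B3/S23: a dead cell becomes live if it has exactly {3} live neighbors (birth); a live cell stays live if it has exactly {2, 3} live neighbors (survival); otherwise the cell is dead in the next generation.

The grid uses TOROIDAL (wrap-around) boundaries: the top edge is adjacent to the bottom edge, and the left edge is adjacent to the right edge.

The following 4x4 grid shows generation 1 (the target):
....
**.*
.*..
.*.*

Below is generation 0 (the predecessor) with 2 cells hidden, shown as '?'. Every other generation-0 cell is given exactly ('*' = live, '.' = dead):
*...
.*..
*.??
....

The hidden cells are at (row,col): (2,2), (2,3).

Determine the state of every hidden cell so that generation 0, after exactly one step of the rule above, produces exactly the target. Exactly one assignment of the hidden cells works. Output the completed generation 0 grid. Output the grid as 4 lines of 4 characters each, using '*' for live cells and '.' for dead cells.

Hidden generation-0 cells (in order): (2,2), (2,3).
A hidden cell only influences target cells in its own 3x3 neighborhood. Try each of the 2^2 = 4 assignments, step the completed generation 0 forward once under B3/S23, and compare with the target:
  (2,2)=. (2,3)=. -> step gives (1,3)='.' but target has '*' -> reject
  (2,2)=. (2,3)=* -> step gives (1,0)='.' but target has '*' -> reject
  (2,2)=* (2,3)=. -> step reproduces the target at every cell -> ACCEPT
  (2,2)=* (2,3)=* -> step gives (1,0)='.' but target has '*' -> reject
Unique solution: (2,2)=live, (2,3)=dead.
Check: live-neighbor counts of every cell in the completed generation 0:
1211
3323
1312
2313
Applying B3/S23 to generation 0 with these counts gives:
....
**.*
.*..
.*.*
which matches the target exactly.

Answer: *...
.*..
*.*.
....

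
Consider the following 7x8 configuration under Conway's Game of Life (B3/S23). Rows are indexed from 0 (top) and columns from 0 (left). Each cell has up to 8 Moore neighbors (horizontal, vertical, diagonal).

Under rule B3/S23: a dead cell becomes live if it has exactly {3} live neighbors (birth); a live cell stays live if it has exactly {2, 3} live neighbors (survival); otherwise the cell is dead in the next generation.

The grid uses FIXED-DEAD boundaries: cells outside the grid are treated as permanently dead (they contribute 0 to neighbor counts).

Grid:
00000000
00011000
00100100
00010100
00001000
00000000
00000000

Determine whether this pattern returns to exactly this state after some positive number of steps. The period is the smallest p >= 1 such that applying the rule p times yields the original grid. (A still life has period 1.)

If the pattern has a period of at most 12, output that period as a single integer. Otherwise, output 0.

Simulating and comparing each generation to the original:
Gen 0 (original, given above): 7 live cells
Gen 1: 7 live cells, MATCHES original -> period = 1

Answer: 1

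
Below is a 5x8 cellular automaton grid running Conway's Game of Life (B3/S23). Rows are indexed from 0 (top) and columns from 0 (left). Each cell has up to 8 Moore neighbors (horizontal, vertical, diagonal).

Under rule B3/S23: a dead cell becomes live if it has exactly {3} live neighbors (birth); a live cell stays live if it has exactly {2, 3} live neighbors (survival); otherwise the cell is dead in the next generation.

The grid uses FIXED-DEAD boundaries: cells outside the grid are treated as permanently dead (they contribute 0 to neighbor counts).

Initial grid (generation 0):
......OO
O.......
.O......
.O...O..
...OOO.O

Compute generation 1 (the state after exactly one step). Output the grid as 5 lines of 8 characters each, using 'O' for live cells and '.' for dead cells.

Simulating step by step:
Generation 0 (given above): 10 live cells
Generation 1: 8 live cells
(generation 1 grid is the final answer)

Answer: ........
........
OO......
..O..OO.
....OOO.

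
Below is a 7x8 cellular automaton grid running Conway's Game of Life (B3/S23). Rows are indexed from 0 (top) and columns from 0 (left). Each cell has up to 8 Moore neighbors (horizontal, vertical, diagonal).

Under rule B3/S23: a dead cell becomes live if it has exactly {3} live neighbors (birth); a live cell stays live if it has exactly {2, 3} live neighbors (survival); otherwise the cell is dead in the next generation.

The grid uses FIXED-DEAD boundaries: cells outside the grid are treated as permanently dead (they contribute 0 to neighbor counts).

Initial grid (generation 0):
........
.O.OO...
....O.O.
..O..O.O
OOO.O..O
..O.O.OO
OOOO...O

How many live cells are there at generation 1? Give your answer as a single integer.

Simulating step by step:
Generation 0 (given above): 22 live cells
Generation 1: 22 live cells
........
...OOO..
..O.O.O.
..O.OO.O
..O.O..O
....OOOO
.OOO..OO
Population at generation 1: 22

Answer: 22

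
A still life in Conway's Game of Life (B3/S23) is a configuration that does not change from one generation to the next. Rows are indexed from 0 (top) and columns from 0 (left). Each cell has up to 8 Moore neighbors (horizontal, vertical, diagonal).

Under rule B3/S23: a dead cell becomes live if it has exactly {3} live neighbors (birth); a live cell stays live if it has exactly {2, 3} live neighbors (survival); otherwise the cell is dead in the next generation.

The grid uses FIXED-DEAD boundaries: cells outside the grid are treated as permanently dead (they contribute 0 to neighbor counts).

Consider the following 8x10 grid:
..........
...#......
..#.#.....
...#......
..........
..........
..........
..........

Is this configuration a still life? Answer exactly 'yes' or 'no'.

Compute generation 1 and compare to generation 0 (given above):
Generation 1:
..........
...#......
..#.#.....
...#......
..........
..........
..........
..........
The grids are IDENTICAL -> still life.

Answer: yes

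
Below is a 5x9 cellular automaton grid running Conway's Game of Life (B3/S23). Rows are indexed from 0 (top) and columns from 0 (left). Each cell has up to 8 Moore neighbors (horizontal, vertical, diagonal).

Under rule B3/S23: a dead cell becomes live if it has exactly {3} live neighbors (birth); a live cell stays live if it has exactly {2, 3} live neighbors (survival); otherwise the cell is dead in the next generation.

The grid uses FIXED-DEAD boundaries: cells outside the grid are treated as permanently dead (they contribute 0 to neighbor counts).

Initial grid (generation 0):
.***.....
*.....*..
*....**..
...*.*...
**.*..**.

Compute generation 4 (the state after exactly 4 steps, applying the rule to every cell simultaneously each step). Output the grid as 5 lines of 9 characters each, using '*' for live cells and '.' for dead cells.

Answer: .........
...**....
.......*.
..**...*.
..*...*..

Derivation:
Simulating step by step:
Generation 0 (given above): 15 live cells
Generation 1: 17 live cells
.**......
*.*..**..
....***..
***..*.*.
..*.*.*..
Generation 2: 18 live cells
.**......
..***.*..
*.***..*.
.**....*.
..**.**..
Generation 3: 14 live cells
.**......
....**...
....****.
.....*.*.
.***..*..
Generation 4: 8 live cells
(generation 4 grid is the final answer)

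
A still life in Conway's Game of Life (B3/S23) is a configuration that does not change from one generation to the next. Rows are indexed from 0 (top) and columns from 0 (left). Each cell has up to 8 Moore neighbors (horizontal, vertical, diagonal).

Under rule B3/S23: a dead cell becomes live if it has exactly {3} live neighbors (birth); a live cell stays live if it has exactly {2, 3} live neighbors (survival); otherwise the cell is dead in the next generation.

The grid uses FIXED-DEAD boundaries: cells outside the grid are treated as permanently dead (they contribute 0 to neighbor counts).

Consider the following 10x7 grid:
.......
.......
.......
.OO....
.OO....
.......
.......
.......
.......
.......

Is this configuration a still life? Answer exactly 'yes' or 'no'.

Answer: yes

Derivation:
Compute generation 1 and compare to generation 0 (given above):
Generation 1:
.......
.......
.......
.OO....
.OO....
.......
.......
.......
.......
.......
The grids are IDENTICAL -> still life.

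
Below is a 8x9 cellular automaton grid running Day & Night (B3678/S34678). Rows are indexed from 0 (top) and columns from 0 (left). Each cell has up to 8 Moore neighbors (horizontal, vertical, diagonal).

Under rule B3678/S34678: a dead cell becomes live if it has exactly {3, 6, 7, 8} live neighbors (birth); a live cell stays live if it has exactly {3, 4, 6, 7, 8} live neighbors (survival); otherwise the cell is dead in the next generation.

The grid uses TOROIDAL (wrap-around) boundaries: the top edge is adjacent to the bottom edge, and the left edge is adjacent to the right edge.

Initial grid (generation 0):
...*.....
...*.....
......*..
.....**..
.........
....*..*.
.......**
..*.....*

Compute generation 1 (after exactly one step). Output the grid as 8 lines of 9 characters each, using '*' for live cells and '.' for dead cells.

Simulating step by step:
Generation 0 (given above): 11 live cells
Generation 1: 8 live cells
(generation 1 grid is the final answer)

Answer: ..*......
.........
.....*...
.........
.....**..
........*
.......**
.......*.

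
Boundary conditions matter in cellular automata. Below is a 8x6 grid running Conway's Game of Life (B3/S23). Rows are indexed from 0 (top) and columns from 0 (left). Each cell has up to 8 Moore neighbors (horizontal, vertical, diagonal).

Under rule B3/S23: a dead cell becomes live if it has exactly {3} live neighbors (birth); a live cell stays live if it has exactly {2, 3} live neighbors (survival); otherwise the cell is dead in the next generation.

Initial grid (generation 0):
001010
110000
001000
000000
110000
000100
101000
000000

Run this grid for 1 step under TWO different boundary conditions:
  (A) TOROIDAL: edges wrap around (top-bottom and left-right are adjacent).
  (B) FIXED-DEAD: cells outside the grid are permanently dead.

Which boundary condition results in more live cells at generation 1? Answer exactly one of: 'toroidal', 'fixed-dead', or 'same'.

Under TOROIDAL boundary, generation 1:
010000
011100
010000
010000
000000
101000
000000
010100
Population = 10

Under FIXED-DEAD boundary, generation 1:
010000
011100
010000
010000
000000
101000
000000
000000
Population = 8

Comparison: toroidal=10, fixed-dead=8 -> toroidal

Answer: toroidal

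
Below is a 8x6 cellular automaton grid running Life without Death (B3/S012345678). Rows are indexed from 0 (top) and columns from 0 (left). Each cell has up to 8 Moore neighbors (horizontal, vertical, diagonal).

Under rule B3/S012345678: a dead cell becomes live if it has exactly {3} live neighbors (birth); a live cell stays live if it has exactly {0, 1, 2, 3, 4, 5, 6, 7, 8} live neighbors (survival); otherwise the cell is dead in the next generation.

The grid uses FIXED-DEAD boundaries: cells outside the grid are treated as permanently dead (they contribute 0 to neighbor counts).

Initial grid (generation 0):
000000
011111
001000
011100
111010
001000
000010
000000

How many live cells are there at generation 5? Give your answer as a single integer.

Simulating step by step:
Generation 0 (given above): 15 live cells
Generation 1: 19 live cells
001110
011111
001000
111100
111010
001000
000010
000000
Generation 2: 22 live cells
011111
011111
101000
111100
111010
001000
000010
000000
Generation 3: 23 live cells
011111
111111
101000
111100
111010
001000
000010
000000
Generation 4: 24 live cells
111111
111111
101000
111100
111010
001000
000010
000000
Generation 5: 24 live cells
111111
111111
101000
111100
111010
001000
000010
000000
Population at generation 5: 24

Answer: 24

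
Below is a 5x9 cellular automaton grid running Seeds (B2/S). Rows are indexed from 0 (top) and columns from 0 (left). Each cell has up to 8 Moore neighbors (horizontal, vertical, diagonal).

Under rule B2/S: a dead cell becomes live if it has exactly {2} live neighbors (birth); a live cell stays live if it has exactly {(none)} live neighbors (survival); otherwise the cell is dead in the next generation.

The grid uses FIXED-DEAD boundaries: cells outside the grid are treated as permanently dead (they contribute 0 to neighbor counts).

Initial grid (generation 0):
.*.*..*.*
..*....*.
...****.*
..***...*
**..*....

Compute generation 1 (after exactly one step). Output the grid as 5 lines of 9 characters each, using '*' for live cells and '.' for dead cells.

Simulating step by step:
Generation 0 (given above): 18 live cells
Generation 1: 5 live cells
(generation 1 grid is the final answer)

Answer: .........
.*.......
.*.......
*.....*..
.....*...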